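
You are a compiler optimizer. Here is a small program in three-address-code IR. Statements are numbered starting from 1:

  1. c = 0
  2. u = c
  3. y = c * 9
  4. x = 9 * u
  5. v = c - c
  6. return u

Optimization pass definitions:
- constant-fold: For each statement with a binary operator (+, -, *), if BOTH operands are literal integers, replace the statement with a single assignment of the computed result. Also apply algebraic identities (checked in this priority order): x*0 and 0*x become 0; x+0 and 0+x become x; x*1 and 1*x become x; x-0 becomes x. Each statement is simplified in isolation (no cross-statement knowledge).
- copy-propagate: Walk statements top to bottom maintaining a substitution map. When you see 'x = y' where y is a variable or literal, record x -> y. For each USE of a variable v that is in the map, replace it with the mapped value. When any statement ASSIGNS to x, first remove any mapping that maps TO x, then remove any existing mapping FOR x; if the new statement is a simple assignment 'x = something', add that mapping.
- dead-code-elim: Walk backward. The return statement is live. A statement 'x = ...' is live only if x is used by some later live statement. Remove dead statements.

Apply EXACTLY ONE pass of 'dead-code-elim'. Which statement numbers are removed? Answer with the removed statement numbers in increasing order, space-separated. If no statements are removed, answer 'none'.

Answer: 3 4 5

Derivation:
Backward liveness scan:
Stmt 1 'c = 0': KEEP (c is live); live-in = []
Stmt 2 'u = c': KEEP (u is live); live-in = ['c']
Stmt 3 'y = c * 9': DEAD (y not in live set ['u'])
Stmt 4 'x = 9 * u': DEAD (x not in live set ['u'])
Stmt 5 'v = c - c': DEAD (v not in live set ['u'])
Stmt 6 'return u': KEEP (return); live-in = ['u']
Removed statement numbers: [3, 4, 5]
Surviving IR:
  c = 0
  u = c
  return u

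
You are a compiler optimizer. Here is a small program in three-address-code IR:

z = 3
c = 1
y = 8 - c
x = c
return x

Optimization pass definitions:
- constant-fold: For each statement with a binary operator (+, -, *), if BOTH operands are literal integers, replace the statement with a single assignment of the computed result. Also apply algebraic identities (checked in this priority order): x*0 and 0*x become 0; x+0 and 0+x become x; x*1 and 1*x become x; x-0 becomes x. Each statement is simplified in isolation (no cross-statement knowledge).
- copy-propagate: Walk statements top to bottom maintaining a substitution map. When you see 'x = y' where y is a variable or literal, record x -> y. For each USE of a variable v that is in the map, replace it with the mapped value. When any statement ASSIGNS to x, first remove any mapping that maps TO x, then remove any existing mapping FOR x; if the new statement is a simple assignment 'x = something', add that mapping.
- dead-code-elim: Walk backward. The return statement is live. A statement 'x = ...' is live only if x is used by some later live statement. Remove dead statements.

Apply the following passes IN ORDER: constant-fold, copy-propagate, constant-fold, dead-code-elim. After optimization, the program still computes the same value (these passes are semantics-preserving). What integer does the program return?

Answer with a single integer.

Initial IR:
  z = 3
  c = 1
  y = 8 - c
  x = c
  return x
After constant-fold (5 stmts):
  z = 3
  c = 1
  y = 8 - c
  x = c
  return x
After copy-propagate (5 stmts):
  z = 3
  c = 1
  y = 8 - 1
  x = 1
  return 1
After constant-fold (5 stmts):
  z = 3
  c = 1
  y = 7
  x = 1
  return 1
After dead-code-elim (1 stmts):
  return 1
Evaluate:
  z = 3  =>  z = 3
  c = 1  =>  c = 1
  y = 8 - c  =>  y = 7
  x = c  =>  x = 1
  return x = 1

Answer: 1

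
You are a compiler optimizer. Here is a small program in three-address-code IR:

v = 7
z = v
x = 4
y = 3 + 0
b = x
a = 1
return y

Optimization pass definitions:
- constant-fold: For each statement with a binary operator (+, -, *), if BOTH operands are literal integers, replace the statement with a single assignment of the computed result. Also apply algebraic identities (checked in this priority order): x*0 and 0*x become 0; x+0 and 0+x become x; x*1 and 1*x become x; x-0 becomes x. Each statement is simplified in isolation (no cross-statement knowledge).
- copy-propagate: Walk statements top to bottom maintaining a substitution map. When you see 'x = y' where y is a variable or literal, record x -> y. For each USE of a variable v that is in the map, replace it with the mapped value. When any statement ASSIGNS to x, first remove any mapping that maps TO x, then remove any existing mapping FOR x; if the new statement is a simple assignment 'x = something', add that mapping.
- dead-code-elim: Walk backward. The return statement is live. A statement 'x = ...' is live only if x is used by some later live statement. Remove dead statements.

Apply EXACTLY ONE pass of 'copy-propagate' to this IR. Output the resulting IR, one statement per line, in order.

Answer: v = 7
z = 7
x = 4
y = 3 + 0
b = 4
a = 1
return y

Derivation:
Applying copy-propagate statement-by-statement:
  [1] v = 7  (unchanged)
  [2] z = v  -> z = 7
  [3] x = 4  (unchanged)
  [4] y = 3 + 0  (unchanged)
  [5] b = x  -> b = 4
  [6] a = 1  (unchanged)
  [7] return y  (unchanged)
Result (7 stmts):
  v = 7
  z = 7
  x = 4
  y = 3 + 0
  b = 4
  a = 1
  return y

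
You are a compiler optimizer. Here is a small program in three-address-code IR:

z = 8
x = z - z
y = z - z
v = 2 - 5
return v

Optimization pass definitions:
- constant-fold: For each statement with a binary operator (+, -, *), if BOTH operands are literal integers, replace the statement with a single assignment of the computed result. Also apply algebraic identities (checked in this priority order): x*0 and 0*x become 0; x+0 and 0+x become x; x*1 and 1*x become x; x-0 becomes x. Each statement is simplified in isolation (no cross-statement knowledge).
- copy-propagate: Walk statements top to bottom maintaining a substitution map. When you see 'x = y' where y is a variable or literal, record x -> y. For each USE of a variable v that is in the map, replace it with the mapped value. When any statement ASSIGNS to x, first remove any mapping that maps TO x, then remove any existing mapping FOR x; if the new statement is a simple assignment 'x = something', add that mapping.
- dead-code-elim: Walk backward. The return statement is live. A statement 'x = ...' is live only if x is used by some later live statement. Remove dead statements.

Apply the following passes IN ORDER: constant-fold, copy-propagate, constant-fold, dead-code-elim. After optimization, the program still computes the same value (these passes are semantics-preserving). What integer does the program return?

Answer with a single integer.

Answer: -3

Derivation:
Initial IR:
  z = 8
  x = z - z
  y = z - z
  v = 2 - 5
  return v
After constant-fold (5 stmts):
  z = 8
  x = z - z
  y = z - z
  v = -3
  return v
After copy-propagate (5 stmts):
  z = 8
  x = 8 - 8
  y = 8 - 8
  v = -3
  return -3
After constant-fold (5 stmts):
  z = 8
  x = 0
  y = 0
  v = -3
  return -3
After dead-code-elim (1 stmts):
  return -3
Evaluate:
  z = 8  =>  z = 8
  x = z - z  =>  x = 0
  y = z - z  =>  y = 0
  v = 2 - 5  =>  v = -3
  return v = -3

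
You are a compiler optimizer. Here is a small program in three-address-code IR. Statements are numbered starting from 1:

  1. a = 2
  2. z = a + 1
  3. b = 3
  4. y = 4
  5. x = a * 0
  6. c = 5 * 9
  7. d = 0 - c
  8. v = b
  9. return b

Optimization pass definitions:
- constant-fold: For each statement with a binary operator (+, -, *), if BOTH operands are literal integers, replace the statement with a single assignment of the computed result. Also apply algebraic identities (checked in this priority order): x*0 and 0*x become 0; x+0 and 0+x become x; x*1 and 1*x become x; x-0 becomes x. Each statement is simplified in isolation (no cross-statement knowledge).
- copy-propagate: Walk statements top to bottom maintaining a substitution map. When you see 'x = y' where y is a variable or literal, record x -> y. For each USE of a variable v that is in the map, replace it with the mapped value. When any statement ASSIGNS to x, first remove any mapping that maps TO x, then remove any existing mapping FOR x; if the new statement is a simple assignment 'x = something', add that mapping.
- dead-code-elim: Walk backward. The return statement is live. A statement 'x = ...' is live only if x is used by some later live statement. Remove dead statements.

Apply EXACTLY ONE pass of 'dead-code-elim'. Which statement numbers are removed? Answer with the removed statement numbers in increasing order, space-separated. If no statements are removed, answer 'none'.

Backward liveness scan:
Stmt 1 'a = 2': DEAD (a not in live set [])
Stmt 2 'z = a + 1': DEAD (z not in live set [])
Stmt 3 'b = 3': KEEP (b is live); live-in = []
Stmt 4 'y = 4': DEAD (y not in live set ['b'])
Stmt 5 'x = a * 0': DEAD (x not in live set ['b'])
Stmt 6 'c = 5 * 9': DEAD (c not in live set ['b'])
Stmt 7 'd = 0 - c': DEAD (d not in live set ['b'])
Stmt 8 'v = b': DEAD (v not in live set ['b'])
Stmt 9 'return b': KEEP (return); live-in = ['b']
Removed statement numbers: [1, 2, 4, 5, 6, 7, 8]
Surviving IR:
  b = 3
  return b

Answer: 1 2 4 5 6 7 8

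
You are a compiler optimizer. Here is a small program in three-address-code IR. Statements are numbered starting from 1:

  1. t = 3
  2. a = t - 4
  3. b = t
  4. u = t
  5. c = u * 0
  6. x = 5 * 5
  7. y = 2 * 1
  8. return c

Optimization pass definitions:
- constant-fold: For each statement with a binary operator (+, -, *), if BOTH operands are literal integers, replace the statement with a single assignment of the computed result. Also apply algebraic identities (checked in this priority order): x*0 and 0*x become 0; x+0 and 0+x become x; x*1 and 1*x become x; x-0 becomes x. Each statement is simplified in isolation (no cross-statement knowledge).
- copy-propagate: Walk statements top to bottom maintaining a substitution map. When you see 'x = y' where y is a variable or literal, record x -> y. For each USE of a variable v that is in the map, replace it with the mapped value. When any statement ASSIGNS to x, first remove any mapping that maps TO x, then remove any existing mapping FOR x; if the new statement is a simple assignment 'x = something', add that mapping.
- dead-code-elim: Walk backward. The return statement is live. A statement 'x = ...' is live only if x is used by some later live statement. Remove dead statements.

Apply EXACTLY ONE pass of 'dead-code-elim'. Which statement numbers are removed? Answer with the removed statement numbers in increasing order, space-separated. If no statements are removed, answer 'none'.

Answer: 2 3 6 7

Derivation:
Backward liveness scan:
Stmt 1 't = 3': KEEP (t is live); live-in = []
Stmt 2 'a = t - 4': DEAD (a not in live set ['t'])
Stmt 3 'b = t': DEAD (b not in live set ['t'])
Stmt 4 'u = t': KEEP (u is live); live-in = ['t']
Stmt 5 'c = u * 0': KEEP (c is live); live-in = ['u']
Stmt 6 'x = 5 * 5': DEAD (x not in live set ['c'])
Stmt 7 'y = 2 * 1': DEAD (y not in live set ['c'])
Stmt 8 'return c': KEEP (return); live-in = ['c']
Removed statement numbers: [2, 3, 6, 7]
Surviving IR:
  t = 3
  u = t
  c = u * 0
  return c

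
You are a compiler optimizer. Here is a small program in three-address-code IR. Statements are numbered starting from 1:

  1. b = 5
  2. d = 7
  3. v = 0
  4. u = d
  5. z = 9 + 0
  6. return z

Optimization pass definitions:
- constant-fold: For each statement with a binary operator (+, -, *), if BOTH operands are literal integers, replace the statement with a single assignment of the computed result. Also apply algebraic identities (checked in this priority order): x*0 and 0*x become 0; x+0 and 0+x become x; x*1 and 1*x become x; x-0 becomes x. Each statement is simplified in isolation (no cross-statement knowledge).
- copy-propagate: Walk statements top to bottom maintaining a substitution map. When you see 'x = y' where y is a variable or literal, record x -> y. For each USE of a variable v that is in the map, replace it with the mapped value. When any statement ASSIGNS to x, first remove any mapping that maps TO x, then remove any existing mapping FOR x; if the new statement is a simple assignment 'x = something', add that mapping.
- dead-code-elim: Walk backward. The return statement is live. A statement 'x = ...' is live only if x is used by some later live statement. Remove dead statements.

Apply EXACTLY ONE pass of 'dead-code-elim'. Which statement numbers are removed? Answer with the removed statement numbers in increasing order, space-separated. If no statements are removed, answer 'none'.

Backward liveness scan:
Stmt 1 'b = 5': DEAD (b not in live set [])
Stmt 2 'd = 7': DEAD (d not in live set [])
Stmt 3 'v = 0': DEAD (v not in live set [])
Stmt 4 'u = d': DEAD (u not in live set [])
Stmt 5 'z = 9 + 0': KEEP (z is live); live-in = []
Stmt 6 'return z': KEEP (return); live-in = ['z']
Removed statement numbers: [1, 2, 3, 4]
Surviving IR:
  z = 9 + 0
  return z

Answer: 1 2 3 4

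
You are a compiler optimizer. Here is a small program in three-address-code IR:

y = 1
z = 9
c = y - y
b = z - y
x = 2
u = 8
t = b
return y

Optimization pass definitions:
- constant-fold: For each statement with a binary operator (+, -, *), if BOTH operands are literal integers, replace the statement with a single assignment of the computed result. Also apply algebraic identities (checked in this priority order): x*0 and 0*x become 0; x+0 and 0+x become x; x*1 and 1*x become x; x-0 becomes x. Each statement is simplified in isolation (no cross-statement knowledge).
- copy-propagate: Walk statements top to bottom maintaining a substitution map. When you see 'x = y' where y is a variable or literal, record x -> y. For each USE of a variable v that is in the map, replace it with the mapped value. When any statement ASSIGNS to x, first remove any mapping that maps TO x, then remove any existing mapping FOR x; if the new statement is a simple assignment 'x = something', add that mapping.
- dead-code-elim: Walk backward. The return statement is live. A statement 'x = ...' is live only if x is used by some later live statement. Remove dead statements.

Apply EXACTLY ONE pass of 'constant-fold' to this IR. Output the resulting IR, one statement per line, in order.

Answer: y = 1
z = 9
c = y - y
b = z - y
x = 2
u = 8
t = b
return y

Derivation:
Applying constant-fold statement-by-statement:
  [1] y = 1  (unchanged)
  [2] z = 9  (unchanged)
  [3] c = y - y  (unchanged)
  [4] b = z - y  (unchanged)
  [5] x = 2  (unchanged)
  [6] u = 8  (unchanged)
  [7] t = b  (unchanged)
  [8] return y  (unchanged)
Result (8 stmts):
  y = 1
  z = 9
  c = y - y
  b = z - y
  x = 2
  u = 8
  t = b
  return y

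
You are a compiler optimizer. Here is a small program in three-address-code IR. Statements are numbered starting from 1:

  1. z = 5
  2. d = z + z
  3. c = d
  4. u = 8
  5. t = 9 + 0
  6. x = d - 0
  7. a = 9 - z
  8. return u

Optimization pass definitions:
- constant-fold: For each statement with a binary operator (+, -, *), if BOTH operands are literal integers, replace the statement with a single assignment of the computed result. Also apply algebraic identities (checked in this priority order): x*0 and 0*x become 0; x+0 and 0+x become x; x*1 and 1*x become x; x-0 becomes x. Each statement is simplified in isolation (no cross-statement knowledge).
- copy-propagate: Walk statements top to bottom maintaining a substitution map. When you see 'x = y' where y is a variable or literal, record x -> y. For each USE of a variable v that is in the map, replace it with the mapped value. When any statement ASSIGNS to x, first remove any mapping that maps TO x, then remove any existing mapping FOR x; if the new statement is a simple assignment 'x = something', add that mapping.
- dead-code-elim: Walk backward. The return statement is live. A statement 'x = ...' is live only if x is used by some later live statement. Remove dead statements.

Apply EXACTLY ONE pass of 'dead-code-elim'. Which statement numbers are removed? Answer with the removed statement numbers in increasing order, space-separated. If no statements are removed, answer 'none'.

Answer: 1 2 3 5 6 7

Derivation:
Backward liveness scan:
Stmt 1 'z = 5': DEAD (z not in live set [])
Stmt 2 'd = z + z': DEAD (d not in live set [])
Stmt 3 'c = d': DEAD (c not in live set [])
Stmt 4 'u = 8': KEEP (u is live); live-in = []
Stmt 5 't = 9 + 0': DEAD (t not in live set ['u'])
Stmt 6 'x = d - 0': DEAD (x not in live set ['u'])
Stmt 7 'a = 9 - z': DEAD (a not in live set ['u'])
Stmt 8 'return u': KEEP (return); live-in = ['u']
Removed statement numbers: [1, 2, 3, 5, 6, 7]
Surviving IR:
  u = 8
  return u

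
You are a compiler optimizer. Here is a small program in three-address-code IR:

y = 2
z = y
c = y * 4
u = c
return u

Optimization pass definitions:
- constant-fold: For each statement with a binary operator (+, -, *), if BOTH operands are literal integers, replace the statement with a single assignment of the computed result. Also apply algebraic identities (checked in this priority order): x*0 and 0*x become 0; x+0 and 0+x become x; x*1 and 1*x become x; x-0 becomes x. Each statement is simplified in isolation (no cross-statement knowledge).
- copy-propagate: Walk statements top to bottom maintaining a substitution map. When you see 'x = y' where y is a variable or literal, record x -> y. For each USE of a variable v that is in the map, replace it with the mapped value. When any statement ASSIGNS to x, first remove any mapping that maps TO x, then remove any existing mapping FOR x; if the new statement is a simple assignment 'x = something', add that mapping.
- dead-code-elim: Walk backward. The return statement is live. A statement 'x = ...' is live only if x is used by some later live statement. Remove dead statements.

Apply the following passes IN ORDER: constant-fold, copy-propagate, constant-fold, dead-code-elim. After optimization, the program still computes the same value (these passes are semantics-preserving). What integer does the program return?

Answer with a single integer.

Initial IR:
  y = 2
  z = y
  c = y * 4
  u = c
  return u
After constant-fold (5 stmts):
  y = 2
  z = y
  c = y * 4
  u = c
  return u
After copy-propagate (5 stmts):
  y = 2
  z = 2
  c = 2 * 4
  u = c
  return c
After constant-fold (5 stmts):
  y = 2
  z = 2
  c = 8
  u = c
  return c
After dead-code-elim (2 stmts):
  c = 8
  return c
Evaluate:
  y = 2  =>  y = 2
  z = y  =>  z = 2
  c = y * 4  =>  c = 8
  u = c  =>  u = 8
  return u = 8

Answer: 8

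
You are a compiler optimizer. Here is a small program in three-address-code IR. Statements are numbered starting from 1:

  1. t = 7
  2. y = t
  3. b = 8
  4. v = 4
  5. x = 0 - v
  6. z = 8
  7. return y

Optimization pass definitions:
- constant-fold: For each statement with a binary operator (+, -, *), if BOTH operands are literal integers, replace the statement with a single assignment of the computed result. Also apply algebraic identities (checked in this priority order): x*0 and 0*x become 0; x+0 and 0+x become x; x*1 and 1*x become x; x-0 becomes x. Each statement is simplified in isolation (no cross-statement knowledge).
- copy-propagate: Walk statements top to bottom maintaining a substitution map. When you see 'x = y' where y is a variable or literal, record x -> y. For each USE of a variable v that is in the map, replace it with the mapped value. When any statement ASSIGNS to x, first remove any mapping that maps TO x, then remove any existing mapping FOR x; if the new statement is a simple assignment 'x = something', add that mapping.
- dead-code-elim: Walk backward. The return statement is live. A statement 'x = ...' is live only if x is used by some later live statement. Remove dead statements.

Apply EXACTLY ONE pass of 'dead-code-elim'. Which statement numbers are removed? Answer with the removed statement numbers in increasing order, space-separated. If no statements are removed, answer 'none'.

Answer: 3 4 5 6

Derivation:
Backward liveness scan:
Stmt 1 't = 7': KEEP (t is live); live-in = []
Stmt 2 'y = t': KEEP (y is live); live-in = ['t']
Stmt 3 'b = 8': DEAD (b not in live set ['y'])
Stmt 4 'v = 4': DEAD (v not in live set ['y'])
Stmt 5 'x = 0 - v': DEAD (x not in live set ['y'])
Stmt 6 'z = 8': DEAD (z not in live set ['y'])
Stmt 7 'return y': KEEP (return); live-in = ['y']
Removed statement numbers: [3, 4, 5, 6]
Surviving IR:
  t = 7
  y = t
  return y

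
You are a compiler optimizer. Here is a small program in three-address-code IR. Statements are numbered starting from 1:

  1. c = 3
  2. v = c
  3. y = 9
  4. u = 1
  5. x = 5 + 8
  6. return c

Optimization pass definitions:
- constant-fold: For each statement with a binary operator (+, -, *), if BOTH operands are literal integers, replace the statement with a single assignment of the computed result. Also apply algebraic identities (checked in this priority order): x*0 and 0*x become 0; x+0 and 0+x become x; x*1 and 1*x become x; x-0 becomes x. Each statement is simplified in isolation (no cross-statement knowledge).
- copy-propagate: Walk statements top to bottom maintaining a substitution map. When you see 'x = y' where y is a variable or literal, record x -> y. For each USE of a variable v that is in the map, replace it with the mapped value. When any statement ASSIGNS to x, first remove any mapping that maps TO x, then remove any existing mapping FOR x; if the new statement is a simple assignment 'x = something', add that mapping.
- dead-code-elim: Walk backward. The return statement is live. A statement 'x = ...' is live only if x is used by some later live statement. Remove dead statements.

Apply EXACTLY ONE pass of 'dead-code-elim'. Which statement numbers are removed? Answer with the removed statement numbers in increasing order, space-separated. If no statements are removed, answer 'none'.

Answer: 2 3 4 5

Derivation:
Backward liveness scan:
Stmt 1 'c = 3': KEEP (c is live); live-in = []
Stmt 2 'v = c': DEAD (v not in live set ['c'])
Stmt 3 'y = 9': DEAD (y not in live set ['c'])
Stmt 4 'u = 1': DEAD (u not in live set ['c'])
Stmt 5 'x = 5 + 8': DEAD (x not in live set ['c'])
Stmt 6 'return c': KEEP (return); live-in = ['c']
Removed statement numbers: [2, 3, 4, 5]
Surviving IR:
  c = 3
  return c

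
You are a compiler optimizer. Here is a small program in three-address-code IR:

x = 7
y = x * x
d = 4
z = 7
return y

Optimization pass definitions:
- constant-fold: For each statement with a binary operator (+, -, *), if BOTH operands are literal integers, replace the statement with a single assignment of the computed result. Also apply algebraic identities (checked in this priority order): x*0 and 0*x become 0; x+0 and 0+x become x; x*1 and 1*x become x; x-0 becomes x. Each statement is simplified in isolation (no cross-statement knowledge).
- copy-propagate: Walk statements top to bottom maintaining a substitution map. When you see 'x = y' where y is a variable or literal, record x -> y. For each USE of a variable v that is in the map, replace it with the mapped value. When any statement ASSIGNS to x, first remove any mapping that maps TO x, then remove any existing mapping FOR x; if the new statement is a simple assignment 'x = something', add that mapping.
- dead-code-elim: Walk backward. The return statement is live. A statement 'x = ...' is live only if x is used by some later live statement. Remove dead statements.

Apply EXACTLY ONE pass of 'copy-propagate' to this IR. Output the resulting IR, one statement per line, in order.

Applying copy-propagate statement-by-statement:
  [1] x = 7  (unchanged)
  [2] y = x * x  -> y = 7 * 7
  [3] d = 4  (unchanged)
  [4] z = 7  (unchanged)
  [5] return y  (unchanged)
Result (5 stmts):
  x = 7
  y = 7 * 7
  d = 4
  z = 7
  return y

Answer: x = 7
y = 7 * 7
d = 4
z = 7
return y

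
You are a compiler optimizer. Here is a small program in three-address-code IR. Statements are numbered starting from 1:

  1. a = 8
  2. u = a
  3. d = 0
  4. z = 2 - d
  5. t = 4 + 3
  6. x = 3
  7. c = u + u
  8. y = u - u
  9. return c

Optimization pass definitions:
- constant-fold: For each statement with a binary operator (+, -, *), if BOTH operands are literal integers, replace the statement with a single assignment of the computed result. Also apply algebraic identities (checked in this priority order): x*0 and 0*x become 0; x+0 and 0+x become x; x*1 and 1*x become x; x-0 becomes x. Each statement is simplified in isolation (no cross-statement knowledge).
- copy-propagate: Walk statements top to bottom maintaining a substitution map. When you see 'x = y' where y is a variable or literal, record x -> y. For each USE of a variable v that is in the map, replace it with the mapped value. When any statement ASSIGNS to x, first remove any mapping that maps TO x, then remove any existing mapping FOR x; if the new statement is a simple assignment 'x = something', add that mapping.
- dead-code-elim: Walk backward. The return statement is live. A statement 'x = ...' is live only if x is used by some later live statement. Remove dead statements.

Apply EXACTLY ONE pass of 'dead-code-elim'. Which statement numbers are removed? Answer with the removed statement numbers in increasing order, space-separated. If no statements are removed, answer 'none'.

Answer: 3 4 5 6 8

Derivation:
Backward liveness scan:
Stmt 1 'a = 8': KEEP (a is live); live-in = []
Stmt 2 'u = a': KEEP (u is live); live-in = ['a']
Stmt 3 'd = 0': DEAD (d not in live set ['u'])
Stmt 4 'z = 2 - d': DEAD (z not in live set ['u'])
Stmt 5 't = 4 + 3': DEAD (t not in live set ['u'])
Stmt 6 'x = 3': DEAD (x not in live set ['u'])
Stmt 7 'c = u + u': KEEP (c is live); live-in = ['u']
Stmt 8 'y = u - u': DEAD (y not in live set ['c'])
Stmt 9 'return c': KEEP (return); live-in = ['c']
Removed statement numbers: [3, 4, 5, 6, 8]
Surviving IR:
  a = 8
  u = a
  c = u + u
  return c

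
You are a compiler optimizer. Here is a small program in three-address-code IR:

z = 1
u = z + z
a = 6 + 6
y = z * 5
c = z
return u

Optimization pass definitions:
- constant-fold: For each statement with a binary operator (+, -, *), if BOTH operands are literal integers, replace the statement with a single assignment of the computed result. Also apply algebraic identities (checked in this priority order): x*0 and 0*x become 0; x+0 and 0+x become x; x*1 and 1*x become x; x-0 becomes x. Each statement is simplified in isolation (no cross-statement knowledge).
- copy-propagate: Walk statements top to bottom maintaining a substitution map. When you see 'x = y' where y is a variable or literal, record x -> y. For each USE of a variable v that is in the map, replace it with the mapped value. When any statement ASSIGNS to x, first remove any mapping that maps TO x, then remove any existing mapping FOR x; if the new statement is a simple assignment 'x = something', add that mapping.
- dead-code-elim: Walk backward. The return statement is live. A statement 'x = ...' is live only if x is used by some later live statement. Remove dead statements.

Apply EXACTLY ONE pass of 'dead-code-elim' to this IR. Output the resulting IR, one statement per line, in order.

Applying dead-code-elim statement-by-statement:
  [6] return u  -> KEEP (return); live=['u']
  [5] c = z  -> DEAD (c not live)
  [4] y = z * 5  -> DEAD (y not live)
  [3] a = 6 + 6  -> DEAD (a not live)
  [2] u = z + z  -> KEEP; live=['z']
  [1] z = 1  -> KEEP; live=[]
Result (3 stmts):
  z = 1
  u = z + z
  return u

Answer: z = 1
u = z + z
return u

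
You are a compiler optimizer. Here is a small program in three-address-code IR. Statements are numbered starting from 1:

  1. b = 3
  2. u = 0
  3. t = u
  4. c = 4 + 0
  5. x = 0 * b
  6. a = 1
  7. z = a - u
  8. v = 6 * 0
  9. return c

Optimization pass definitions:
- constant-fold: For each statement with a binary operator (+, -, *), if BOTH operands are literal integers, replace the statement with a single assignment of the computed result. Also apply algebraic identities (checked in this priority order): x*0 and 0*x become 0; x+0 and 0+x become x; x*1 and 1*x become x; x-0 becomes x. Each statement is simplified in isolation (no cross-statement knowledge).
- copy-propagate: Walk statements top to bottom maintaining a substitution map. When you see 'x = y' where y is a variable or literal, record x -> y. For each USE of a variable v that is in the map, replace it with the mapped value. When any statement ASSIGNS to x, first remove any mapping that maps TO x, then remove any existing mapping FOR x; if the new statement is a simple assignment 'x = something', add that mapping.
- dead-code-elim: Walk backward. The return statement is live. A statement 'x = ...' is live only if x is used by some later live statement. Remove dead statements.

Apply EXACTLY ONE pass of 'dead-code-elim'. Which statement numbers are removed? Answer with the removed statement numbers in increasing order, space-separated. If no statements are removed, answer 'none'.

Answer: 1 2 3 5 6 7 8

Derivation:
Backward liveness scan:
Stmt 1 'b = 3': DEAD (b not in live set [])
Stmt 2 'u = 0': DEAD (u not in live set [])
Stmt 3 't = u': DEAD (t not in live set [])
Stmt 4 'c = 4 + 0': KEEP (c is live); live-in = []
Stmt 5 'x = 0 * b': DEAD (x not in live set ['c'])
Stmt 6 'a = 1': DEAD (a not in live set ['c'])
Stmt 7 'z = a - u': DEAD (z not in live set ['c'])
Stmt 8 'v = 6 * 0': DEAD (v not in live set ['c'])
Stmt 9 'return c': KEEP (return); live-in = ['c']
Removed statement numbers: [1, 2, 3, 5, 6, 7, 8]
Surviving IR:
  c = 4 + 0
  return c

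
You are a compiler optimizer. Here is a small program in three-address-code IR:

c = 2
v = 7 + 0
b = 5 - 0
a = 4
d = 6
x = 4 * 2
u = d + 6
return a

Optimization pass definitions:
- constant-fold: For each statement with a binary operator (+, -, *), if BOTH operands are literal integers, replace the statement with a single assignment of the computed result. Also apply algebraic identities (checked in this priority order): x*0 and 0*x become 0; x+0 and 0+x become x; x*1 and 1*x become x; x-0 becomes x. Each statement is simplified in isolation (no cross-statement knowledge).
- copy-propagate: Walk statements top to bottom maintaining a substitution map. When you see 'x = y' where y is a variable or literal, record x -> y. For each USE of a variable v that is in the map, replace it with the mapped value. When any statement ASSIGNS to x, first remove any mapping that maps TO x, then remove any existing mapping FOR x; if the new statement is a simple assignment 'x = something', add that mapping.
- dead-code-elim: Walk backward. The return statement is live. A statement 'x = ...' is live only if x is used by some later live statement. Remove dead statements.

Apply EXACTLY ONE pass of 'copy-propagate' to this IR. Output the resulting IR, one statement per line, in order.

Answer: c = 2
v = 7 + 0
b = 5 - 0
a = 4
d = 6
x = 4 * 2
u = 6 + 6
return 4

Derivation:
Applying copy-propagate statement-by-statement:
  [1] c = 2  (unchanged)
  [2] v = 7 + 0  (unchanged)
  [3] b = 5 - 0  (unchanged)
  [4] a = 4  (unchanged)
  [5] d = 6  (unchanged)
  [6] x = 4 * 2  (unchanged)
  [7] u = d + 6  -> u = 6 + 6
  [8] return a  -> return 4
Result (8 stmts):
  c = 2
  v = 7 + 0
  b = 5 - 0
  a = 4
  d = 6
  x = 4 * 2
  u = 6 + 6
  return 4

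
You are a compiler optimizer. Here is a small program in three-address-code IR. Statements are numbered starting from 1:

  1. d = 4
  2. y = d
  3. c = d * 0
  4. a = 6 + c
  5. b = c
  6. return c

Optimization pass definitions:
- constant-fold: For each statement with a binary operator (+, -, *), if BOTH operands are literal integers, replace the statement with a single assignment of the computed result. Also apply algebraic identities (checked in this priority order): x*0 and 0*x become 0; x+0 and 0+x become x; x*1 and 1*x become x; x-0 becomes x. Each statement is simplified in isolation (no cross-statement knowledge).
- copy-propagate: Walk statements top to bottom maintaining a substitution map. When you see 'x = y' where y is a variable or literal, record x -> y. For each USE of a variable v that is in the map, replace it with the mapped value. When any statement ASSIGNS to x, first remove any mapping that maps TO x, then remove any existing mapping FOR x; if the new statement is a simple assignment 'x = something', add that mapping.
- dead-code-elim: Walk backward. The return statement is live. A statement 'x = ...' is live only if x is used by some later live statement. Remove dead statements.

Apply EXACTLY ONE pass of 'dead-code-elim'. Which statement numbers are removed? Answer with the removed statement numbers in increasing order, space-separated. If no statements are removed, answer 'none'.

Backward liveness scan:
Stmt 1 'd = 4': KEEP (d is live); live-in = []
Stmt 2 'y = d': DEAD (y not in live set ['d'])
Stmt 3 'c = d * 0': KEEP (c is live); live-in = ['d']
Stmt 4 'a = 6 + c': DEAD (a not in live set ['c'])
Stmt 5 'b = c': DEAD (b not in live set ['c'])
Stmt 6 'return c': KEEP (return); live-in = ['c']
Removed statement numbers: [2, 4, 5]
Surviving IR:
  d = 4
  c = d * 0
  return c

Answer: 2 4 5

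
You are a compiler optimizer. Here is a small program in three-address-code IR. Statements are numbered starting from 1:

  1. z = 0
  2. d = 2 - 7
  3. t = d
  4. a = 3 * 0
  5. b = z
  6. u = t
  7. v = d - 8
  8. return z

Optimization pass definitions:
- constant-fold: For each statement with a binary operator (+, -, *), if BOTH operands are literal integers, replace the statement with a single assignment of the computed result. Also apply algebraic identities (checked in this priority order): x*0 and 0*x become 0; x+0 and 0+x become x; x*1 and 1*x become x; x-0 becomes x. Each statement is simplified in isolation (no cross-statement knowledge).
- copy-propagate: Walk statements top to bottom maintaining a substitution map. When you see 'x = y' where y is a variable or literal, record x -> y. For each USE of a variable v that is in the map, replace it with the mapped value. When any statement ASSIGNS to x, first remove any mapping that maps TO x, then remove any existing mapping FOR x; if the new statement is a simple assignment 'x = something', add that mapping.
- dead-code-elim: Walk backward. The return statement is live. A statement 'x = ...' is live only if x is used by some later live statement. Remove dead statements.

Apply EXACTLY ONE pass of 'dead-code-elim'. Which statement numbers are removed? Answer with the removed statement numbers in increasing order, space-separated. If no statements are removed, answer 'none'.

Answer: 2 3 4 5 6 7

Derivation:
Backward liveness scan:
Stmt 1 'z = 0': KEEP (z is live); live-in = []
Stmt 2 'd = 2 - 7': DEAD (d not in live set ['z'])
Stmt 3 't = d': DEAD (t not in live set ['z'])
Stmt 4 'a = 3 * 0': DEAD (a not in live set ['z'])
Stmt 5 'b = z': DEAD (b not in live set ['z'])
Stmt 6 'u = t': DEAD (u not in live set ['z'])
Stmt 7 'v = d - 8': DEAD (v not in live set ['z'])
Stmt 8 'return z': KEEP (return); live-in = ['z']
Removed statement numbers: [2, 3, 4, 5, 6, 7]
Surviving IR:
  z = 0
  return z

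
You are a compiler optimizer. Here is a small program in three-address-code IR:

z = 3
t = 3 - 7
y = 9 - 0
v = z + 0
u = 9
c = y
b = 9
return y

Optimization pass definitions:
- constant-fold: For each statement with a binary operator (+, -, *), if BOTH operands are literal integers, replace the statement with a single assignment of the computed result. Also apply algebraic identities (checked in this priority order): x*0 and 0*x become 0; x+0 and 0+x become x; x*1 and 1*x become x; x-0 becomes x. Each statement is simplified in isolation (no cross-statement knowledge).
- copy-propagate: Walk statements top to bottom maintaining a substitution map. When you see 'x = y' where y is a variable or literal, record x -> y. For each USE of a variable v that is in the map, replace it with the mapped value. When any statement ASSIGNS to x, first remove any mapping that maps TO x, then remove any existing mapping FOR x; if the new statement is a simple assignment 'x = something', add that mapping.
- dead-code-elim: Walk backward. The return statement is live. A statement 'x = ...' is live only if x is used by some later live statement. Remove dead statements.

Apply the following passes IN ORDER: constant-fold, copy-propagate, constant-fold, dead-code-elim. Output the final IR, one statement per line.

Answer: return 9

Derivation:
Initial IR:
  z = 3
  t = 3 - 7
  y = 9 - 0
  v = z + 0
  u = 9
  c = y
  b = 9
  return y
After constant-fold (8 stmts):
  z = 3
  t = -4
  y = 9
  v = z
  u = 9
  c = y
  b = 9
  return y
After copy-propagate (8 stmts):
  z = 3
  t = -4
  y = 9
  v = 3
  u = 9
  c = 9
  b = 9
  return 9
After constant-fold (8 stmts):
  z = 3
  t = -4
  y = 9
  v = 3
  u = 9
  c = 9
  b = 9
  return 9
After dead-code-elim (1 stmts):
  return 9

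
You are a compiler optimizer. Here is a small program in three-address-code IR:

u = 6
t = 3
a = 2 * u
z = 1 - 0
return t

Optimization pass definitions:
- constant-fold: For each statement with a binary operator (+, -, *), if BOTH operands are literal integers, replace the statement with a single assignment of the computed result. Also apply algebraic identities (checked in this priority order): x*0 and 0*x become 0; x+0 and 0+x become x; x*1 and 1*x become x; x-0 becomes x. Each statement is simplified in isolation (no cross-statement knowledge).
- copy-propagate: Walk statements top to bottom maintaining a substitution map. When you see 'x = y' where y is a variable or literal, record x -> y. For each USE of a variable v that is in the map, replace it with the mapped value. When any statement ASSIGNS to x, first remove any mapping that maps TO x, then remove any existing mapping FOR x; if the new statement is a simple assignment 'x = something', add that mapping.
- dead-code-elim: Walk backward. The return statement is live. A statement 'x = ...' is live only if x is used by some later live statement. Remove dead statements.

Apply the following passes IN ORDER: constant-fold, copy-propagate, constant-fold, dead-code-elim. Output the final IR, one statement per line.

Initial IR:
  u = 6
  t = 3
  a = 2 * u
  z = 1 - 0
  return t
After constant-fold (5 stmts):
  u = 6
  t = 3
  a = 2 * u
  z = 1
  return t
After copy-propagate (5 stmts):
  u = 6
  t = 3
  a = 2 * 6
  z = 1
  return 3
After constant-fold (5 stmts):
  u = 6
  t = 3
  a = 12
  z = 1
  return 3
After dead-code-elim (1 stmts):
  return 3

Answer: return 3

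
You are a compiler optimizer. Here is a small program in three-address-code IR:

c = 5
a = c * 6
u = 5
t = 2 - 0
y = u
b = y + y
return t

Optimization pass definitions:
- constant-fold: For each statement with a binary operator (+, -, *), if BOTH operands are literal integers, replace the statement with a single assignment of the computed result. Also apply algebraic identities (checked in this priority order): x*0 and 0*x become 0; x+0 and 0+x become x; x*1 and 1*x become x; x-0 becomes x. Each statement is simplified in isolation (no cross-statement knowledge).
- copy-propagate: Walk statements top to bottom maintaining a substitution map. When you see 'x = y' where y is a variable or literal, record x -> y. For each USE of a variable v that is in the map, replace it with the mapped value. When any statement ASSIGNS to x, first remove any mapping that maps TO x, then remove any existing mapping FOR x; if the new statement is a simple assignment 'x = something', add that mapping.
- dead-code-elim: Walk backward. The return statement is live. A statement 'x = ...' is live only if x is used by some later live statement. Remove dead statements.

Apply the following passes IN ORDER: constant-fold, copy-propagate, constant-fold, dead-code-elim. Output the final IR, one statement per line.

Answer: return 2

Derivation:
Initial IR:
  c = 5
  a = c * 6
  u = 5
  t = 2 - 0
  y = u
  b = y + y
  return t
After constant-fold (7 stmts):
  c = 5
  a = c * 6
  u = 5
  t = 2
  y = u
  b = y + y
  return t
After copy-propagate (7 stmts):
  c = 5
  a = 5 * 6
  u = 5
  t = 2
  y = 5
  b = 5 + 5
  return 2
After constant-fold (7 stmts):
  c = 5
  a = 30
  u = 5
  t = 2
  y = 5
  b = 10
  return 2
After dead-code-elim (1 stmts):
  return 2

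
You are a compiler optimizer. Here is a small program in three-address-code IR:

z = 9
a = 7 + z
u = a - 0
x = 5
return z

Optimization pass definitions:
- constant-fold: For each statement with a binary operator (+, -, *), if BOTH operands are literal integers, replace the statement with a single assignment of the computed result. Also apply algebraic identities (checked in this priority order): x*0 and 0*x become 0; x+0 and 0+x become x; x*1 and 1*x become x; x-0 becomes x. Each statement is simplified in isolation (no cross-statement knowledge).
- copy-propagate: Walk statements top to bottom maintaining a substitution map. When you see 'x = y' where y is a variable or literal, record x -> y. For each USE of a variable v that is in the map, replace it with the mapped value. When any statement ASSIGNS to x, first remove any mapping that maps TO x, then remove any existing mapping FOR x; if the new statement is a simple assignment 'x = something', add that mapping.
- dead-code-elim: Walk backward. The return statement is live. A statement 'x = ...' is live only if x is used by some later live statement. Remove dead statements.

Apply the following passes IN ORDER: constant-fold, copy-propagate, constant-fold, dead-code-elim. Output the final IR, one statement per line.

Initial IR:
  z = 9
  a = 7 + z
  u = a - 0
  x = 5
  return z
After constant-fold (5 stmts):
  z = 9
  a = 7 + z
  u = a
  x = 5
  return z
After copy-propagate (5 stmts):
  z = 9
  a = 7 + 9
  u = a
  x = 5
  return 9
After constant-fold (5 stmts):
  z = 9
  a = 16
  u = a
  x = 5
  return 9
After dead-code-elim (1 stmts):
  return 9

Answer: return 9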